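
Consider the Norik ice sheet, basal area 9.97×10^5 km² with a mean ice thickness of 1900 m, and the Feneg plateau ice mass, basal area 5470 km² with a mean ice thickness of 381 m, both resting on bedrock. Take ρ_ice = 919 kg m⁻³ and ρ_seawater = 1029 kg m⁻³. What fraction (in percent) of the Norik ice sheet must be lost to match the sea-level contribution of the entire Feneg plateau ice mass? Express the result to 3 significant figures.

Equal sea-level rise means equal mass of meltwater, i.e. equal mass of ice lost.
Ice mass of Feneg: 1.915×10^15 kg; ice mass of Norik: 1.741×10^18 kg.
Fraction required = 1.915×10^15 / 1.741×10^18 = 1.10×10^-3 → 0.110 %.

≈ 0.110 %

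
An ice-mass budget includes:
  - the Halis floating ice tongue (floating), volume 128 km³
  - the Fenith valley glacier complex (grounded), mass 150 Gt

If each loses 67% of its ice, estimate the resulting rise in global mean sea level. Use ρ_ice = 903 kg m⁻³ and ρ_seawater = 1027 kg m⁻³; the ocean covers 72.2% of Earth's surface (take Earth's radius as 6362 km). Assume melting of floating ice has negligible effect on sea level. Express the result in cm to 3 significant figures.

≈ 0.0266 cm

The Halis floating ice tongue is floating and already displaces its own weight of water, so its melt adds essentially nothing to sea level.
Fenith: 0.67 × 150 Gt = 1.005×10^14 kg; dividing by ρ_w = 1027 kg m⁻³ gives 9.786×10^10 m³ of water.
Total added water ≈ 9.786×10^10 m³ over 3.67×10^14 m² → Δh = 2.66×10^-4 m = 0.0266 cm.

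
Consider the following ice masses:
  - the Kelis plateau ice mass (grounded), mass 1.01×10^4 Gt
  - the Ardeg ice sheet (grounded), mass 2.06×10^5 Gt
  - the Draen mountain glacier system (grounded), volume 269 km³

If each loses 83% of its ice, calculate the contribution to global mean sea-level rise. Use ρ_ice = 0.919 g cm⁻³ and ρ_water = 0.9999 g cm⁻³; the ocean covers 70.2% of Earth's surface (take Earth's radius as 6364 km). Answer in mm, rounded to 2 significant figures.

≈ 500 mm

Kelis: 0.83 × 1.01×10^4 Gt = 8.383×10^15 kg; dividing by ρ_w = 0.9999 g cm⁻³ = 999.9 kg m⁻³ gives 8.384×10^12 m³ of water.
Ardeg: 0.83 × 2.06×10^5 Gt = 1.710×10^17 kg; dividing by ρ_w = 999.9 kg m⁻³ gives 1.710×10^14 m³ of water.
Draen: 0.83 × 269 km³ × (919/999.9) = 205.2 km³ of water.
Total added water ≈ 1.796×10^14 m³ over 3.57×10^14 m² → Δh = 0.503 m = 500 mm.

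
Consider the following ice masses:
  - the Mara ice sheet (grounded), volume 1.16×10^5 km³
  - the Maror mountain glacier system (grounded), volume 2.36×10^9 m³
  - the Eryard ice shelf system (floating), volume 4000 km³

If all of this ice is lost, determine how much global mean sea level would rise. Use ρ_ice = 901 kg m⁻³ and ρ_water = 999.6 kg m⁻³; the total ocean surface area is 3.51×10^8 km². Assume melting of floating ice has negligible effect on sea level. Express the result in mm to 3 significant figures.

Mara: 1.16×10^5 km³ × (901/999.6) = 1.046×10^5 km³ of water.
Maror: 2.36×10^9 m³ × (901/999.6) = 2.127×10^9 m³ of water.
The Eryard ice shelf system is floating and already displaces its own weight of water, so its melt adds essentially nothing to sea level.
Total added water ≈ 1.046×10^14 m³ over 3.51×10^14 m² → Δh = 0.298 m = 298 mm.

≈ 298 mm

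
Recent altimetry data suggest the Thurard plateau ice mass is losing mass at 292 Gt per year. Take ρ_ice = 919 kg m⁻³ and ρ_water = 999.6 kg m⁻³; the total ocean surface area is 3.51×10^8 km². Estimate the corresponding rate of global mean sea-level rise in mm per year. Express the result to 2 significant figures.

ρ_w = 999.6 kg m⁻³. Annual water volume added = 292 Gt / ρ_w = 2.920×10^14 kg / 999.6 kg m⁻³ = 2.921×10^11 m³.
Δh per year = 2.921×10^11 / 3.51×10^14 = 8.32×10^-4 m = 0.83 mm.

≈ 0.83 mm/yr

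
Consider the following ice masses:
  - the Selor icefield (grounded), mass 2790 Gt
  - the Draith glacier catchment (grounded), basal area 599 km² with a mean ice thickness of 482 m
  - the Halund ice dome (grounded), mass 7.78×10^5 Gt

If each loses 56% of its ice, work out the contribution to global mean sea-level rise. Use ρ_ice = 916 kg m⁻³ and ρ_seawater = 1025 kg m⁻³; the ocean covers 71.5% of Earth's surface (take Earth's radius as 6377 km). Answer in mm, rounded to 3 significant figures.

≈ 1170 mm

Selor: 0.56 × 2790 Gt = 1.562×10^15 kg; dividing by ρ_w = 1025 kg m⁻³ gives 1.524×10^12 m³ of water.
Draith: ice volume = 599 km² × 482 m = 288.7 km³; 0.56 × 288.7 × (916/1025) = 144.5 km³ of water.
Halund: 0.56 × 7.78×10^5 Gt = 4.357×10^17 kg; dividing by ρ_w = 1025 kg m⁻³ gives 4.251×10^14 m³ of water.
Total added water ≈ 4.267×10^14 m³ over 3.65×10^14 m² → Δh = 1.17 m = 1170 mm.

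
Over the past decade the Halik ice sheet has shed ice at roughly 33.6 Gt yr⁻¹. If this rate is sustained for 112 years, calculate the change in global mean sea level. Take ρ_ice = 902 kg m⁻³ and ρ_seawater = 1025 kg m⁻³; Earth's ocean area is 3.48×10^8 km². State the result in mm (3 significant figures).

Total mass lost = 33.6 Gt/yr × 112 yr = 3763 Gt = 3.763×10^15 kg.
ρ_w = 1025 kg m⁻³, so water volume = 3.763×10^15 / 1025 = 3.671×10^12 m³.
Δh = 3.671×10^12 / 3.48×10^14 = 0.0106 m = 10.6 mm.

≈ 10.6 mm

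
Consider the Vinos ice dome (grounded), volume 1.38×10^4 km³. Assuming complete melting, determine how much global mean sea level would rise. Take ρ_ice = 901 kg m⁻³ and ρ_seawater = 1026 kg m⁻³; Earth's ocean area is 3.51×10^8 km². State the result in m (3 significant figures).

Vinos: 1.38×10^4 km³ × (901/1026) = 1.212×10^4 km³ of water.
Spread over 3.51×10^14 m² of ocean, Δh = 1.212×10^13 / 3.51×10^14 = 0.0345 m.

≈ 0.0345 m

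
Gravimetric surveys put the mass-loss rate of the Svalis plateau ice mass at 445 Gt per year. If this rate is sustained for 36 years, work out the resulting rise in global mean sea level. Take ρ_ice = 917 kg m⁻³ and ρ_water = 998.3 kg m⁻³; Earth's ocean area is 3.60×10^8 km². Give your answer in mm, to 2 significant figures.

≈ 45 mm

Total mass lost = 445 Gt/yr × 36 yr = 1.602×10^4 Gt = 1.602×10^16 kg.
ρ_w = 998.3 kg m⁻³, so water volume = 1.602×10^16 / 998.3 = 1.605×10^13 m³.
Δh = 1.605×10^13 / 3.60×10^14 = 0.0446 m = 45 mm.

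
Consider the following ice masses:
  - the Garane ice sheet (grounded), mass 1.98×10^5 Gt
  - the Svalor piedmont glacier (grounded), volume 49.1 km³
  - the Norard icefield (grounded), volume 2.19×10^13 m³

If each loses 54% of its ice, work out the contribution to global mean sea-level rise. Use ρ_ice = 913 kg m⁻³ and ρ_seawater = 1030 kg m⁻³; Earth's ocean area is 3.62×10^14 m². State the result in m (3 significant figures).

≈ 0.316 m

Garane: 0.54 × 1.98×10^5 Gt = 1.069×10^17 kg; dividing by ρ_w = 1030 kg m⁻³ gives 1.038×10^14 m³ of water.
Svalor: 0.54 × 49.1 km³ × (913/1030) = 23.50 km³ of water.
Norard: 0.54 × 2.19×10^13 m³ × (913/1030) = 1.048×10^13 m³ of water.
Total added water ≈ 1.143×10^14 m³ over 3.62×10^14 m² → Δh = 0.316 m.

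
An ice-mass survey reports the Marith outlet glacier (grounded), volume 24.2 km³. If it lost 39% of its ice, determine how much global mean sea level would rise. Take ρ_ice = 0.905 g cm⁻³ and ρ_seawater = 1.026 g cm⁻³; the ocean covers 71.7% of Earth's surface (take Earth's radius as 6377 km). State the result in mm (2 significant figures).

≈ 0.023 mm

Marith: 0.39 × 24.2 km³ × (905/1026) = 8.325 km³ of water.
Spread over 3.66×10^14 m² of ocean, Δh = 8.325×10^9 / 3.66×10^14 = 2.27×10^-5 m = 0.023 mm.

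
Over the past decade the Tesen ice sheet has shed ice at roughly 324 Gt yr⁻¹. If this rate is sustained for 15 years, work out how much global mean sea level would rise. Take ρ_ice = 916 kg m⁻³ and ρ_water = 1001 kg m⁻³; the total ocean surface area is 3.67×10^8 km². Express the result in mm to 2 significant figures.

≈ 13 mm

Total mass lost = 324 Gt/yr × 15 yr = 4860 Gt = 4.860×10^15 kg.
ρ_w = 1001 kg m⁻³, so water volume = 4.860×10^15 / 1001 = 4.855×10^12 m³.
Δh = 4.855×10^12 / 3.67×10^14 = 0.0132 m = 13 mm.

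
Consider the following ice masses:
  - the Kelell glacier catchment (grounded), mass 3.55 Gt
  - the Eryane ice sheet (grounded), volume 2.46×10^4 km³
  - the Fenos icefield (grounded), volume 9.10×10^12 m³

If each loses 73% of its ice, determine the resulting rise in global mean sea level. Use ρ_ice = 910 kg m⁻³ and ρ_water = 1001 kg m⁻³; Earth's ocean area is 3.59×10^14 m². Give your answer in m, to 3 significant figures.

Kelell: 0.73 × 3.55 Gt = 2.592×10^12 kg; dividing by ρ_w = 1001 kg m⁻³ gives 2.589×10^9 m³ of water.
Eryane: 0.73 × 2.46×10^4 km³ × (910/1001) = 1.633×10^4 km³ of water.
Fenos: 0.73 × 9.10×10^12 m³ × (910/1001) = 6.039×10^12 m³ of water.
Total added water ≈ 2.237×10^13 m³ over 3.59×10^14 m² → Δh = 0.0623 m.

≈ 0.0623 m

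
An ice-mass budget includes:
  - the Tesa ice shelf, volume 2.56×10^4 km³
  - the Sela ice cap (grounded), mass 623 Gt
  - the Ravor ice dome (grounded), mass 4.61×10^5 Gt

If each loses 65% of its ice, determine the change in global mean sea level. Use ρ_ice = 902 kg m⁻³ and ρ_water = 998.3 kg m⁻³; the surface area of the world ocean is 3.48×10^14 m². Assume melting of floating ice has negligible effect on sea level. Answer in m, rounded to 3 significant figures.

≈ 0.864 m

The Tesa ice shelf is floating and already displaces its own weight of water, so its melt adds essentially nothing to sea level.
Sela: 0.65 × 623 Gt = 4.050×10^14 kg; dividing by ρ_w = 998.3 kg m⁻³ gives 4.056×10^11 m³ of water.
Ravor: 0.65 × 4.61×10^5 Gt = 2.997×10^17 kg; dividing by ρ_w = 998.3 kg m⁻³ gives 3.002×10^14 m³ of water.
Total added water ≈ 3.006×10^14 m³ over 3.48×10^14 m² → Δh = 0.864 m.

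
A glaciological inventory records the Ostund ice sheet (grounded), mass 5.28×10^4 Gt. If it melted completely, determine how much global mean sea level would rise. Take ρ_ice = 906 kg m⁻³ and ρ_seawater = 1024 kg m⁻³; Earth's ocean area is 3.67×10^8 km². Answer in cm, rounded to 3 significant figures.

Ostund: 5.28×10^4 Gt = 5.280×10^16 kg; dividing by ρ_w = 1024 kg m⁻³ gives 5.156×10^13 m³ of water.
Spread over 3.67×10^14 m² of ocean, Δh = 5.156×10^13 / 3.67×10^14 = 0.140 m = 14.0 cm.

≈ 14.0 cm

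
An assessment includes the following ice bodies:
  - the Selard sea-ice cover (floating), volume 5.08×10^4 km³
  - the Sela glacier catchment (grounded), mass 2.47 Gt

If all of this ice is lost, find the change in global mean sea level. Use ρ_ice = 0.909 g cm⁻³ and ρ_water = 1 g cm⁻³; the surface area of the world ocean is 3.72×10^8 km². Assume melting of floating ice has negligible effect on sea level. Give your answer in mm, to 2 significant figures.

The Selard sea-ice cover is floating and already displaces its own weight of water, so its melt adds essentially nothing to sea level.
Sela: 2.47 Gt = 2.470×10^12 kg; dividing by ρ_w = 1 g cm⁻³ = 1000 kg m⁻³ gives 2.470×10^9 m³ of water.
Total added water ≈ 2.470×10^9 m³ over 3.72×10^14 m² → Δh = 6.64×10^-6 m = 6.6×10^-3 mm.

≈ 6.6×10^-3 mm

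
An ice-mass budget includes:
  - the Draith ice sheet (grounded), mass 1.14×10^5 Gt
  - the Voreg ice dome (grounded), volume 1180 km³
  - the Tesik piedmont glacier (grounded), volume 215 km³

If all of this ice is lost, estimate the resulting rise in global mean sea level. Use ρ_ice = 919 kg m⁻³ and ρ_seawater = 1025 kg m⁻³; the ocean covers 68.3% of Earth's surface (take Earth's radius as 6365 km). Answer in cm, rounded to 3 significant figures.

Draith: 1.14×10^5 Gt = 1.140×10^17 kg; dividing by ρ_w = 1025 kg m⁻³ gives 1.112×10^14 m³ of water.
Voreg: 1180 km³ × (919/1025) = 1058 km³ of water.
Tesik: 215 km³ × (919/1025) = 192.8 km³ of water.
Total added water ≈ 1.125×10^14 m³ over 3.48×10^14 m² → Δh = 0.323 m = 32.3 cm.

≈ 32.3 cm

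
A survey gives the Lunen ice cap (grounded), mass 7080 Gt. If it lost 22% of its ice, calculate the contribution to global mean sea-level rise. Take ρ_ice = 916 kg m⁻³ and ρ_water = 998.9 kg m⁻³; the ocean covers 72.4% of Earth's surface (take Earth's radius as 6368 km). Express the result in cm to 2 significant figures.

Lunen: 0.22 × 7080 Gt = 1.558×10^15 kg; dividing by ρ_w = 998.9 kg m⁻³ gives 1.559×10^12 m³ of water.
Spread over 3.69×10^14 m² of ocean, Δh = 1.559×10^12 / 3.69×10^14 = 4.23×10^-3 m = 0.42 cm.

≈ 0.42 cm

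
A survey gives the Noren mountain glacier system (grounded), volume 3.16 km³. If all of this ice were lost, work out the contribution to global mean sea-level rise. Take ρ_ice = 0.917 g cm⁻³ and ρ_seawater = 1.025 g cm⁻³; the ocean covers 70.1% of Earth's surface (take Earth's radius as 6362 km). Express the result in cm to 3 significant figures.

Noren: 3.16 km³ × (917/1025) = 2.827 km³ of water.
Spread over 3.57×10^14 m² of ocean, Δh = 2.827×10^9 / 3.57×10^14 = 7.93×10^-6 m = 7.93×10^-4 cm.

≈ 7.93×10^-4 cm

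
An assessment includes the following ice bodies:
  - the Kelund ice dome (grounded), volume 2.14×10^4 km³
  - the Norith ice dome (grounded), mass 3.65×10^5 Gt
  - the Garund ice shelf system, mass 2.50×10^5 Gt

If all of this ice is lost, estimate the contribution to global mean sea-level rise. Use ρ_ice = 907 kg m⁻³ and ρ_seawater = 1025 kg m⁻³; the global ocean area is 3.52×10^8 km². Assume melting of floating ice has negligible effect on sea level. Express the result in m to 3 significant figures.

Kelund: 2.14×10^4 km³ × (907/1025) = 1.894×10^4 km³ of water.
Norith: 3.65×10^5 Gt = 3.650×10^17 kg; dividing by ρ_w = 1025 kg m⁻³ gives 3.561×10^14 m³ of water.
The Garund ice shelf system is floating and already displaces its own weight of water, so its melt adds essentially nothing to sea level.
Total added water ≈ 3.750×10^14 m³ over 3.52×10^14 m² → Δh = 1.07 m.

≈ 1.07 m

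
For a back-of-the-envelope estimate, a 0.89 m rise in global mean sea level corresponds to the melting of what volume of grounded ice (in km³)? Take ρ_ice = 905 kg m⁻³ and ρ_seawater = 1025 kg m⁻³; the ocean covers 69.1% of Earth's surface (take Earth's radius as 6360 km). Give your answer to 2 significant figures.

≈ 3.5×10^5 km³

Required water volume = Δh × A = 0.89 m × 3.51×10^14 m² = 3.126×10^14 m³ = 3.126×10^5 km³.
Ice volume = water volume × ρ_w/ρ_ice = 3.126×10^5 × 1025/905 = 3.5×10^5 km³.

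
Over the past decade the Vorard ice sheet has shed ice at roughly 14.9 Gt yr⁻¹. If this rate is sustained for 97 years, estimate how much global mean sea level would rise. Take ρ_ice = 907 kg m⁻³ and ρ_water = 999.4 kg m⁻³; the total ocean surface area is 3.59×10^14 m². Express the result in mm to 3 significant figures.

≈ 4.03 mm

Total mass lost = 14.9 Gt/yr × 97 yr = 1445 Gt = 1.445×10^15 kg.
ρ_w = 999.4 kg m⁻³, so water volume = 1.445×10^15 / 999.4 = 1.446×10^12 m³.
Δh = 1.446×10^12 / 3.59×10^14 = 4.03×10^-3 m = 4.03 mm.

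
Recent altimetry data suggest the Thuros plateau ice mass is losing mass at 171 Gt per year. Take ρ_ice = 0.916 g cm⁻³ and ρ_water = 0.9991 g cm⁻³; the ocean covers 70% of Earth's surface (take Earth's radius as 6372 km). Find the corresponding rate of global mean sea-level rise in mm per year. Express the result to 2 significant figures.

≈ 0.48 mm/yr

ρ_w = 0.9991 g cm⁻³ = 999.1 kg m⁻³. Annual water volume added = 171 Gt / ρ_w = 1.710×10^14 kg / 999.1 kg m⁻³ = 1.712×10^11 m³.
Δh per year = 1.712×10^11 / 3.57×10^14 = 4.79×10^-4 m = 0.48 mm.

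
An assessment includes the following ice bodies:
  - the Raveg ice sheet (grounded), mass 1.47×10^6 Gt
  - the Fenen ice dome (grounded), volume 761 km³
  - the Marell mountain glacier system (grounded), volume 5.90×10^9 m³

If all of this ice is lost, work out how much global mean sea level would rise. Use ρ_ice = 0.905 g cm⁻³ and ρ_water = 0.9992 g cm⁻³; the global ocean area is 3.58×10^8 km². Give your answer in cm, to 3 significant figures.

≈ 411 cm

Raveg: 1.47×10^6 Gt = 1.470×10^18 kg; dividing by ρ_w = 0.9992 g cm⁻³ = 999.2 kg m⁻³ gives 1.471×10^15 m³ of water.
Fenen: 761 km³ × (905/999.2) = 689.3 km³ of water.
Marell: 5.90×10^9 m³ × (905/999.2) = 5.344×10^9 m³ of water.
Total added water ≈ 1.472×10^15 m³ over 3.58×10^14 m² → Δh = 4.11 m = 411 cm.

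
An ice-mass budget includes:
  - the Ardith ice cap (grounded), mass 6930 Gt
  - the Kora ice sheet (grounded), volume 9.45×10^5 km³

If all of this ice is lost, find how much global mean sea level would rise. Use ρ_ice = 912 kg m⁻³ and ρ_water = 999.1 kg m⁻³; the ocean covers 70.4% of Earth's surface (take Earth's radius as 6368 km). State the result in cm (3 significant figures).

Ardith: 6930 Gt = 6.930×10^15 kg; dividing by ρ_w = 999.1 kg m⁻³ gives 6.936×10^12 m³ of water.
Kora: 9.45×10^5 km³ × (912/999.1) = 8.626×10^5 km³ of water.
Total added water ≈ 8.696×10^14 m³ over 3.59×10^14 m² → Δh = 2.42 m = 242 cm.

≈ 242 cm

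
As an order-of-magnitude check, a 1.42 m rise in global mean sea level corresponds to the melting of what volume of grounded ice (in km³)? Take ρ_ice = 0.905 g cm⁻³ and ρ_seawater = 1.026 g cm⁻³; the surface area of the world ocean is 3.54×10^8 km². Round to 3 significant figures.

≈ 5.70×10^5 km³

Required water volume = Δh × A = 1.42 m × 3.54×10^14 m² = 5.027×10^14 m³ = 5.027×10^5 km³.
Ice volume = water volume × ρ_w/ρ_ice = 5.027×10^5 × 1026/905 = 5.70×10^5 km³.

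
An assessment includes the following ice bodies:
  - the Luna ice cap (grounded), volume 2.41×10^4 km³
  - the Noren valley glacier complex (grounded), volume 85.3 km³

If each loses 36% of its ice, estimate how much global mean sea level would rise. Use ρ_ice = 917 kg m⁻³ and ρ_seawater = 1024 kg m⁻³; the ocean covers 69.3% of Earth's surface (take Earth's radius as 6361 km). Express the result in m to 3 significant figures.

≈ 0.0221 m

Luna: 0.36 × 2.41×10^4 km³ × (917/1024) = 7769 km³ of water.
Noren: 0.36 × 85.3 km³ × (917/1024) = 27.50 km³ of water.
Total added water ≈ 7.797×10^12 m³ over 3.52×10^14 m² → Δh = 0.0221 m.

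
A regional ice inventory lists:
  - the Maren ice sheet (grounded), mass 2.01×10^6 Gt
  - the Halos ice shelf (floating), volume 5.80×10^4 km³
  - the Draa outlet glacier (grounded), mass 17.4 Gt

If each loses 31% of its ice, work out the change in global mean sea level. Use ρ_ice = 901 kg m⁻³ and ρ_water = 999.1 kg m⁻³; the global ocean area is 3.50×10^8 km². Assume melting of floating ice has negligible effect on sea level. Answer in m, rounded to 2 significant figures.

Maren: 0.31 × 2.01×10^6 Gt = 6.231×10^17 kg; dividing by ρ_w = 999.1 kg m⁻³ gives 6.237×10^14 m³ of water.
The Halos ice shelf is floating and already displaces its own weight of water, so its melt adds essentially nothing to sea level.
Draa: 0.31 × 17.4 Gt = 5.394×10^12 kg; dividing by ρ_w = 999.1 kg m⁻³ gives 5.399×10^9 m³ of water.
Total added water ≈ 6.237×10^14 m³ over 3.50×10^14 m² → Δh = 1.78 m.

≈ 1.8 m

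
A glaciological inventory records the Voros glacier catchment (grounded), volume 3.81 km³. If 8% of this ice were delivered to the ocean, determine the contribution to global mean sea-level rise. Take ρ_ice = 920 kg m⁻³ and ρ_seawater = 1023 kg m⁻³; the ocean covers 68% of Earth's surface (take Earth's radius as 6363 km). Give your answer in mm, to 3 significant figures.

Voros: 0.08 × 3.81 km³ × (920/1023) = 0.2741 km³ of water.
Spread over 3.46×10^14 m² of ocean, Δh = 2.741×10^8 / 3.46×10^14 = 7.92×10^-7 m = 7.92×10^-4 mm.

≈ 7.92×10^-4 mm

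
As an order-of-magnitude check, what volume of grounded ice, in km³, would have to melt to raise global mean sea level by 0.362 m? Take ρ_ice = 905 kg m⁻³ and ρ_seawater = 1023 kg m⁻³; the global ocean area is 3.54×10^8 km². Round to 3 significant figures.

≈ 1.45×10^5 km³

Required water volume = Δh × A = 0.362 m × 3.54×10^14 m² = 1.281×10^14 m³ = 1.281×10^5 km³.
Ice volume = water volume × ρ_w/ρ_ice = 1.281×10^5 × 1023/905 = 1.45×10^5 km³.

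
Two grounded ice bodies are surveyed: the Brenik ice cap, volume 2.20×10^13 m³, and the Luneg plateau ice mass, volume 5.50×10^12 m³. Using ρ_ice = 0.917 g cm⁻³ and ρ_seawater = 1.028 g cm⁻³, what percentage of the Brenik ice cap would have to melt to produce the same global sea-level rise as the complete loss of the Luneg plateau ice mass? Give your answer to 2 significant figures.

Equal sea-level rise means equal mass of meltwater, i.e. equal mass of ice lost.
Ice mass of Luneg: 5.044×10^15 kg; ice mass of Brenik: 2.017×10^16 kg.
Fraction required = 5.044×10^15 / 2.017×10^16 = 0.250 → 25 %.

≈ 25 %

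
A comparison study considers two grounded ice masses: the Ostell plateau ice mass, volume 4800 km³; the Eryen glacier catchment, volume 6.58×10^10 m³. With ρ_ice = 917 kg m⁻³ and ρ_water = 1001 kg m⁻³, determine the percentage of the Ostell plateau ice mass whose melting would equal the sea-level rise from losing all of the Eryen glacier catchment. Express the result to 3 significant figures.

≈ 1.37 %

Equal sea-level rise means equal mass of meltwater, i.e. equal mass of ice lost.
Ice mass of Eryen: 6.034×10^13 kg; ice mass of Ostell: 4.402×10^15 kg.
Fraction required = 6.034×10^13 / 4.402×10^15 = 0.0137 → 1.37 %.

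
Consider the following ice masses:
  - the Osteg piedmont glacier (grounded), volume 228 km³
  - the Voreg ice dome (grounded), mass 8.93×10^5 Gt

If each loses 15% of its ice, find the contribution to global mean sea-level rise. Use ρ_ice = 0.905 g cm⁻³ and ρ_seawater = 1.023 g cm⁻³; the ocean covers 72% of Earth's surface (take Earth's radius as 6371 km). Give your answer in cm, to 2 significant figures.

Osteg: 0.15 × 228 km³ × (905/1023) = 30.26 km³ of water.
Voreg: 0.15 × 8.93×10^5 Gt = 1.340×10^17 kg; dividing by ρ_w = 1.023 g cm⁻³ = 1023 kg m⁻³ gives 1.309×10^14 m³ of water.
Total added water ≈ 1.310×10^14 m³ over 3.67×10^14 m² → Δh = 0.357 m = 36 cm.

≈ 36 cm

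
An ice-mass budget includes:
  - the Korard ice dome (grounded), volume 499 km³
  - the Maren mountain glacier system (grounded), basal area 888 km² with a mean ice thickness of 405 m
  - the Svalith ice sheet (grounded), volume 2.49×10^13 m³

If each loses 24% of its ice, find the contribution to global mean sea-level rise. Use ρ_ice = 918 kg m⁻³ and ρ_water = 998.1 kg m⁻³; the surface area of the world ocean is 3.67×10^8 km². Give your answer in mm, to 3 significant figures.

≈ 15.5 mm

Korard: 0.24 × 499 km³ × (918/998.1) = 110.1 km³ of water.
Maren: ice volume = 888 km² × 405 m = 359.6 km³; 0.24 × 359.6 × (918/998.1) = 79.39 km³ of water.
Svalith: 0.24 × 2.49×10^13 m³ × (918/998.1) = 5.496×10^12 m³ of water.
Total added water ≈ 5.686×10^12 m³ over 3.67×10^14 m² → Δh = 0.0155 m = 15.5 mm.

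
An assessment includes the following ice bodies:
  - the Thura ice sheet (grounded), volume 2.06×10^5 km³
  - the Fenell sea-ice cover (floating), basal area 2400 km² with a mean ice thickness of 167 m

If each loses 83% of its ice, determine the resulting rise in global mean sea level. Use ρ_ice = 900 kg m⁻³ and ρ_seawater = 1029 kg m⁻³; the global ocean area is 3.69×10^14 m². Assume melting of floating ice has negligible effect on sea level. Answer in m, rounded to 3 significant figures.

≈ 0.405 m

Thura: 0.83 × 2.06×10^5 km³ × (900/1029) = 1.495×10^5 km³ of water.
The Fenell sea-ice cover is floating and already displaces its own weight of water, so its melt adds essentially nothing to sea level.
Total added water ≈ 1.495×10^14 m³ over 3.69×10^14 m² → Δh = 0.405 m.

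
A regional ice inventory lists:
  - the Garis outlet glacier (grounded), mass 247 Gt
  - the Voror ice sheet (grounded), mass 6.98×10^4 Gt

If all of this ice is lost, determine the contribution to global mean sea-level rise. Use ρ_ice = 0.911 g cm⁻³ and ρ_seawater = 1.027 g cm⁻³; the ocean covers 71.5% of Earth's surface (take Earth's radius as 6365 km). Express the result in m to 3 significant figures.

Garis: 247 Gt = 2.470×10^14 kg; dividing by ρ_w = 1.027 g cm⁻³ = 1027 kg m⁻³ gives 2.405×10^11 m³ of water.
Voror: 6.98×10^4 Gt = 6.980×10^16 kg; dividing by ρ_w = 1027 kg m⁻³ gives 6.796×10^13 m³ of water.
Total added water ≈ 6.821×10^13 m³ over 3.64×10^14 m² → Δh = 0.187 m.

≈ 0.187 m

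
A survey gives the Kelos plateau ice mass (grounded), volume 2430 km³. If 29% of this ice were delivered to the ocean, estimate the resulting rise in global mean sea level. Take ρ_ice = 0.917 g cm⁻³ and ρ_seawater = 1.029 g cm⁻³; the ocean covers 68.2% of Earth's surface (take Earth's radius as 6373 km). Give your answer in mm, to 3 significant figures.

≈ 1.80 mm

Kelos: 0.29 × 2430 km³ × (917/1029) = 628.0 km³ of water.
Spread over 3.48×10^14 m² of ocean, Δh = 6.280×10^11 / 3.48×10^14 = 1.80×10^-3 m = 1.80 mm.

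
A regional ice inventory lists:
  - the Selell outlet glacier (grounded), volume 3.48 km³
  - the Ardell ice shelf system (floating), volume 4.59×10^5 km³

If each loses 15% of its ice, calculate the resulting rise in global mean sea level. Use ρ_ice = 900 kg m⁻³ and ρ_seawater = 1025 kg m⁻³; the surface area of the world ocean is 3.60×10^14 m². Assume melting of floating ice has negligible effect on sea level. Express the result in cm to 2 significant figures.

Selell: 0.15 × 3.48 km³ × (900/1025) = 0.4583 km³ of water.
The Ardell ice shelf system is floating and already displaces its own weight of water, so its melt adds essentially nothing to sea level.
Total added water ≈ 4.583×10^8 m³ over 3.60×10^14 m² → Δh = 1.27×10^-6 m = 1.3×10^-4 cm.

≈ 1.3×10^-4 cm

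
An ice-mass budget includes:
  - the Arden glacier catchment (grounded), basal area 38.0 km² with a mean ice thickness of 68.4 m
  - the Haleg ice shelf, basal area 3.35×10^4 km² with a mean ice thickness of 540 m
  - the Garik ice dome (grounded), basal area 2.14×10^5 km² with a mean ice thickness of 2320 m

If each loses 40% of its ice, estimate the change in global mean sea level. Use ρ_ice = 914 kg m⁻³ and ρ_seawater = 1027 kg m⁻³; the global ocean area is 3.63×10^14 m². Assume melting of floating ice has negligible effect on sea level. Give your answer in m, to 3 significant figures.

≈ 0.487 m

Arden: ice volume = 38.0 km² × 68.4 m = 2.599 km³; 0.4 × 2.599 × (914/1027) = 0.9253 km³ of water.
The Haleg ice shelf is floating and already displaces its own weight of water, so its melt adds essentially nothing to sea level.
Garik: ice volume = 2.14×10^5 km² × 2320 m = 4.965×10^5 km³; 0.4 × 4.965×10^5 × (914/1027) = 1.767×10^5 km³ of water.
Total added water ≈ 1.767×10^14 m³ over 3.63×10^14 m² → Δh = 0.487 m.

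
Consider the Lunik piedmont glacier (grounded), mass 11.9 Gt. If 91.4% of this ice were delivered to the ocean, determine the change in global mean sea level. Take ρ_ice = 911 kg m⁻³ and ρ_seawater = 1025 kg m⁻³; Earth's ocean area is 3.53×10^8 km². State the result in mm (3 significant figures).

Lunik: 0.914 × 11.9 Gt = 1.088×10^13 kg; dividing by ρ_w = 1025 kg m⁻³ gives 1.061×10^10 m³ of water.
Spread over 3.53×10^14 m² of ocean, Δh = 1.061×10^10 / 3.53×10^14 = 3.01×10^-5 m = 0.0301 mm.

≈ 0.0301 mm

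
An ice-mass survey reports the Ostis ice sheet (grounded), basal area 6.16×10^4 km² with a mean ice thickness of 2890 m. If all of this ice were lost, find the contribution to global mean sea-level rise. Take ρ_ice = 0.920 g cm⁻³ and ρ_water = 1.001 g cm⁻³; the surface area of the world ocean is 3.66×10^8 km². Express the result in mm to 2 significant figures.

Ostis: ice volume = 6.16×10^4 km² × 2890 m = 1.780×10^5 km³; 1.780×10^5 × (920/1001) = 1.636×10^5 km³ of water.
Spread over 3.66×10^14 m² of ocean, Δh = 1.636×10^14 / 3.66×10^14 = 0.447 m = 450 mm.

≈ 450 mm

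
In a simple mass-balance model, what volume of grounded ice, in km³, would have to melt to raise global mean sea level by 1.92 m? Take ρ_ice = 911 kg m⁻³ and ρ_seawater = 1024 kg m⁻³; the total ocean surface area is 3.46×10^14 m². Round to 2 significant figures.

Required water volume = Δh × A = 1.92 m × 3.46×10^14 m² = 6.643×10^14 m³ = 6.643×10^5 km³.
Ice volume = water volume × ρ_w/ρ_ice = 6.643×10^5 × 1024/911 = 7.5×10^5 km³.

≈ 7.5×10^5 km³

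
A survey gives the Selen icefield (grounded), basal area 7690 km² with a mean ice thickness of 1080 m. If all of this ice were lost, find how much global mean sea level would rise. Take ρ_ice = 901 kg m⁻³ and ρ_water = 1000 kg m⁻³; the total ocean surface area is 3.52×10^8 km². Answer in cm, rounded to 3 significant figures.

≈ 2.13 cm

Selen: ice volume = 7690 km² × 1080 m = 8305 km³; 8305 × (901/1000) = 7483 km³ of water.
Spread over 3.52×10^14 m² of ocean, Δh = 7.483×10^12 / 3.52×10^14 = 0.0213 m = 2.13 cm.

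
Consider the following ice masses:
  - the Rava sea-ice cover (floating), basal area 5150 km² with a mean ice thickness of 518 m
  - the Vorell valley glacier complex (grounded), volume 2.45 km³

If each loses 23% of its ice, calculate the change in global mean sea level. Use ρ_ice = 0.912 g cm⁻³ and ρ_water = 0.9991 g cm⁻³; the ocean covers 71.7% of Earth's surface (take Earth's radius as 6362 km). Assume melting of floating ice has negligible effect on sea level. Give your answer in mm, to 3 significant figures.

The Rava sea-ice cover is floating and already displaces its own weight of water, so its melt adds essentially nothing to sea level.
Vorell: 0.23 × 2.45 km³ × (912/999.1) = 0.5144 km³ of water.
Total added water ≈ 5.144×10^8 m³ over 3.65×10^14 m² → Δh = 1.41×10^-6 m = 1.41×10^-3 mm.

≈ 1.41×10^-3 mm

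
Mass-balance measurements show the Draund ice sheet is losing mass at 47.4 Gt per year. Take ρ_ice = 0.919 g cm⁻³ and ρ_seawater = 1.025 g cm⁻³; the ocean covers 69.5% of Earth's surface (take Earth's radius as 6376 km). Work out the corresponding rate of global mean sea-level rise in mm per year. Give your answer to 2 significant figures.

ρ_w = 1.025 g cm⁻³ = 1025 kg m⁻³. Annual water volume added = 47.4 Gt / ρ_w = 4.740×10^13 kg / 1025 kg m⁻³ = 4.624×10^10 m³.
Δh per year = 4.624×10^10 / 3.55×10^14 = 1.30×10^-4 m = 0.13 mm.

≈ 0.13 mm/yr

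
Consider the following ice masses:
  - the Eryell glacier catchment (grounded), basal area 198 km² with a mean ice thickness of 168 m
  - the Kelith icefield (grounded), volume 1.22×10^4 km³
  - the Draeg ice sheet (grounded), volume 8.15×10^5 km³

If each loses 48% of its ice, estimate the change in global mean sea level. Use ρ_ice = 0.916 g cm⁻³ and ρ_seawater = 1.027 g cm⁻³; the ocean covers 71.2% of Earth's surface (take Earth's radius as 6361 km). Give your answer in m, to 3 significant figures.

≈ 0.978 m

Eryell: ice volume = 198 km² × 168 m = 33.26 km³; 0.48 × 33.26 × (916/1027) = 14.24 km³ of water.
Kelith: 0.48 × 1.22×10^4 km³ × (916/1027) = 5223 km³ of water.
Draeg: 0.48 × 8.15×10^5 km³ × (916/1027) = 3.489×10^5 km³ of water.
Total added water ≈ 3.542×10^14 m³ over 3.62×10^14 m² → Δh = 0.978 m.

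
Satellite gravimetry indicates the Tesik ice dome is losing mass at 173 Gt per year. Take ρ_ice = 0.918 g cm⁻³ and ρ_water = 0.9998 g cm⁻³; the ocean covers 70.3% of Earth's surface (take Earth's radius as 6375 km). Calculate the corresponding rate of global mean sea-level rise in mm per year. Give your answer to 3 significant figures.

ρ_w = 0.9998 g cm⁻³ = 999.8 kg m⁻³. Annual water volume added = 173 Gt / ρ_w = 1.730×10^14 kg / 999.8 kg m⁻³ = 1.730×10^11 m³.
Δh per year = 1.730×10^11 / 3.59×10^14 = 4.82×10^-4 m = 0.482 mm.

≈ 0.482 mm/yr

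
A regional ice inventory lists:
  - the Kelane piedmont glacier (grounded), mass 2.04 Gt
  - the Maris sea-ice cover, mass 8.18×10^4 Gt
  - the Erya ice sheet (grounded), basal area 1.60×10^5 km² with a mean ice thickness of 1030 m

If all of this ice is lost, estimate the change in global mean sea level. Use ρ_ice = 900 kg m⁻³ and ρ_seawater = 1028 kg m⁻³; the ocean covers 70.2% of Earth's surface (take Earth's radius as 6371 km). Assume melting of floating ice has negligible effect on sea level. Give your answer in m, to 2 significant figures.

Kelane: 2.04 Gt = 2.040×10^12 kg; dividing by ρ_w = 1028 kg m⁻³ gives 1.984×10^9 m³ of water.
The Maris sea-ice cover is floating and already displaces its own weight of water, so its melt adds essentially nothing to sea level.
Erya: ice volume = 1.60×10^5 km² × 1030 m = 1.648×10^5 km³; 1.648×10^5 × (900/1028) = 1.443×10^5 km³ of water.
Total added water ≈ 1.443×10^14 m³ over 3.58×10^14 m² → Δh = 0.403 m.

≈ 0.40 m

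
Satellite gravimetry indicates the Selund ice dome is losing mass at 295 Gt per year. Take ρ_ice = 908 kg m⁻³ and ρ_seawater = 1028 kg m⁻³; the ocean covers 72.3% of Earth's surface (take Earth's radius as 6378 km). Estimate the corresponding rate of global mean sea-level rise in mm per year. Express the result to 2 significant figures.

≈ 0.78 mm/yr

ρ_w = 1028 kg m⁻³. Annual water volume added = 295 Gt / ρ_w = 2.950×10^14 kg / 1028 kg m⁻³ = 2.870×10^11 m³.
Δh per year = 2.870×10^11 / 3.70×10^14 = 7.76×10^-4 m = 0.78 mm.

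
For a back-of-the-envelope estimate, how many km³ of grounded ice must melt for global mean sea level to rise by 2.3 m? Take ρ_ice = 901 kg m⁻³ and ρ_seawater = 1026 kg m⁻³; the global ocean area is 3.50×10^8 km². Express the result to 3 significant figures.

≈ 9.17×10^5 km³

Required water volume = Δh × A = 2.3 m × 3.50×10^14 m² = 8.050×10^14 m³ = 8.050×10^5 km³.
Ice volume = water volume × ρ_w/ρ_ice = 8.050×10^5 × 1026/901 = 9.17×10^5 km³.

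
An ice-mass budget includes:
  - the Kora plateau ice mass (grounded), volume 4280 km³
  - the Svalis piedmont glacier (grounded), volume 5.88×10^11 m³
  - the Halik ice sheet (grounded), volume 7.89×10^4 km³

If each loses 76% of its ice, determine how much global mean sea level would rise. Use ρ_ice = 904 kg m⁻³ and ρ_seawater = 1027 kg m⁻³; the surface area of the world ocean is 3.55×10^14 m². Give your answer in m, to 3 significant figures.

≈ 0.158 m

Kora: 0.76 × 4280 km³ × (904/1027) = 2863 km³ of water.
Svalis: 0.76 × 5.88×10^11 m³ × (904/1027) = 3.934×10^11 m³ of water.
Halik: 0.76 × 7.89×10^4 km³ × (904/1027) = 5.278×10^4 km³ of water.
Total added water ≈ 5.604×10^13 m³ over 3.55×10^14 m² → Δh = 0.158 m.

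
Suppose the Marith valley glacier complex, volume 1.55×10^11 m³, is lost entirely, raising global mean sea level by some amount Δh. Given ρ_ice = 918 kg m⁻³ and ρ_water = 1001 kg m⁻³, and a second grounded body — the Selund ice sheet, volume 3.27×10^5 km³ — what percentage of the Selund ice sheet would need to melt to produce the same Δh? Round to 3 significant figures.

Equal sea-level rise means equal mass of meltwater, i.e. equal mass of ice lost.
Ice mass of Marith: 1.423×10^14 kg; ice mass of Selund: 3.002×10^17 kg.
Fraction required = 1.423×10^14 / 3.002×10^17 = 4.74×10^-4 → 0.0474 %.

≈ 0.0474 %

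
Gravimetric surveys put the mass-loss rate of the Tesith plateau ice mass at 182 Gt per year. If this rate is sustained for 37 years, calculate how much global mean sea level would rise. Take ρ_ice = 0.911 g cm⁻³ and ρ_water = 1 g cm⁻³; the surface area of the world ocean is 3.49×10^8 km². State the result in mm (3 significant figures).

≈ 19.3 mm

Total mass lost = 182 Gt/yr × 37 yr = 6734 Gt = 6.734×10^15 kg.
ρ_w = 1 g cm⁻³ = 1000 kg m⁻³, so water volume = 6.734×10^15 / 1000 = 6.734×10^12 m³.
Δh = 6.734×10^12 / 3.49×10^14 = 0.0193 m = 19.3 mm.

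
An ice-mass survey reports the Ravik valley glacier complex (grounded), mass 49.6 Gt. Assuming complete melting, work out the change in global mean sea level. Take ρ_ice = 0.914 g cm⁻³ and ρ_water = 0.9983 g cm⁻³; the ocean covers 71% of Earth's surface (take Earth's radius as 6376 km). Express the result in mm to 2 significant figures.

≈ 0.14 mm

Ravik: 49.6 Gt = 4.960×10^13 kg; dividing by ρ_w = 0.9983 g cm⁻³ = 998.3 kg m⁻³ gives 4.968×10^10 m³ of water.
Spread over 3.63×10^14 m² of ocean, Δh = 4.968×10^10 / 3.63×10^14 = 1.37×10^-4 m = 0.14 mm.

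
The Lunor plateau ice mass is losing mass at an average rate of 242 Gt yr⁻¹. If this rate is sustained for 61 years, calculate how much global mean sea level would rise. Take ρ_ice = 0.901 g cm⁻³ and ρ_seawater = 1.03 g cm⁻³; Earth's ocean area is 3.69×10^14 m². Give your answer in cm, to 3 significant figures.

≈ 3.88 cm

Total mass lost = 242 Gt/yr × 61 yr = 1.476×10^4 Gt = 1.476×10^16 kg.
ρ_w = 1.03 g cm⁻³ = 1030 kg m⁻³, so water volume = 1.476×10^16 / 1030 = 1.433×10^13 m³.
Δh = 1.433×10^13 / 3.69×10^14 = 0.0388 m = 3.88 cm.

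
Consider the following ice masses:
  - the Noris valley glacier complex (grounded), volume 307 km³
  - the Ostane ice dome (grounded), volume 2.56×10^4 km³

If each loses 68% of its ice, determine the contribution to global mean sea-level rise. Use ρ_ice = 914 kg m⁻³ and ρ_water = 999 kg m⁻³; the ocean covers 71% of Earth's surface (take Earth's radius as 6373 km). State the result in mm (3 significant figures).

Noris: 0.68 × 307 km³ × (914/999) = 191.0 km³ of water.
Ostane: 0.68 × 2.56×10^4 km³ × (914/999) = 1.593×10^4 km³ of water.
Total added water ≈ 1.612×10^13 m³ over 3.62×10^14 m² → Δh = 0.0445 m = 44.5 mm.

≈ 44.5 mm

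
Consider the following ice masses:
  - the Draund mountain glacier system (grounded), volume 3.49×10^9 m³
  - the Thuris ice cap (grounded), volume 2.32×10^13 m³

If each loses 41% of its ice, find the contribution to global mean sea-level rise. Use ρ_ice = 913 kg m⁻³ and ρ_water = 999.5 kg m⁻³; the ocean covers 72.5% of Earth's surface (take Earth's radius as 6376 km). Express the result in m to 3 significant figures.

Draund: 0.41 × 3.49×10^9 m³ × (913/999.5) = 1.307×10^9 m³ of water.
Thuris: 0.41 × 2.32×10^13 m³ × (913/999.5) = 8.689×10^12 m³ of water.
Total added water ≈ 8.690×10^12 m³ over 3.70×10^14 m² → Δh = 0.0235 m.

≈ 0.0235 m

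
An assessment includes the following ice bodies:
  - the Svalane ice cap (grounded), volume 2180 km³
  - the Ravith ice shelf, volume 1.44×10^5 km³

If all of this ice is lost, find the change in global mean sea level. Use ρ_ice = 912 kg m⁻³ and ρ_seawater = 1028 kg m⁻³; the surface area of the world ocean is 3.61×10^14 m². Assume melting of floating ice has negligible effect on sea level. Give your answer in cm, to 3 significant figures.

Svalane: 2180 km³ × (912/1028) = 1934 km³ of water.
The Ravith ice shelf is floating and already displaces its own weight of water, so its melt adds essentially nothing to sea level.
Total added water ≈ 1.934×10^12 m³ over 3.61×10^14 m² → Δh = 5.36×10^-3 m = 0.536 cm.

≈ 0.536 cm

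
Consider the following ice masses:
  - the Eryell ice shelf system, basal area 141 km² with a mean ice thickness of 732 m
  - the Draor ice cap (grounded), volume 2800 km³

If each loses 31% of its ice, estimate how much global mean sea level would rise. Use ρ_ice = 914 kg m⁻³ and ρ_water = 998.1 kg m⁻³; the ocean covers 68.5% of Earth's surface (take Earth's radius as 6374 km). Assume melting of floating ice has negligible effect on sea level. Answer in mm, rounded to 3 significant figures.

≈ 2.27 mm

The Eryell ice shelf system is floating and already displaces its own weight of water, so its melt adds essentially nothing to sea level.
Draor: 0.31 × 2800 km³ × (914/998.1) = 794.9 km³ of water.
Total added water ≈ 7.949×10^11 m³ over 3.50×10^14 m² → Δh = 2.27×10^-3 m = 2.27 mm.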